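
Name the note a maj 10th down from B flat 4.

Counting three letter names plus an octave down from B lands on G.
Moving 16 semitones down from Bb4 (the size of a major tenth) reaches Gb3.

G flat 3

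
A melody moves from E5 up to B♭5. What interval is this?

E to B spans five letter names (E-F-G-A-B) — that makes it a fifth of some quality.
E5 to Bb5 spans 6 semitones — one semitone narrower than the perfect fifth (7) — giving a diminished fifth.

d5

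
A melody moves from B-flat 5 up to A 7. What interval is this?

M14

B to A spans seven letter names (B-C-D-E-F-G-A), plus an octave — that makes it a fourteenth of some quality.
Counting semitones, Bb5→A7 is 23, which is the major fourteenth.
(Equivalently, a compound major seventh: a major seventh plus an octave.)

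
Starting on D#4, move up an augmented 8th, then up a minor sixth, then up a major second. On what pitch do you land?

C##6

An augmented octave up from D#4 is D##5.
Up a minor sixth from D##5: B#5 (8 semitones up).
A major second up from B#5 is C##6.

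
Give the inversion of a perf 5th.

Inverted interval numbers add to nine, so a fifth pairs with a fourth (5 + 4 = 9).
And perfect stays perfect under inversion, so we get a perfect fourth.

P4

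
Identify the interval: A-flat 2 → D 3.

A to D spans four letter names (A-B-C-D), so the interval is some kind of fourth.
The perfect fourth is 5 semitones; here we have 6, one semitone wider: augmented.

augmented 4th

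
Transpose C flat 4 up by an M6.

A flat 4

Six letter names up from C: A.
A major sixth spans 9 semitones, so from Cb4 the target pitch is Ab4.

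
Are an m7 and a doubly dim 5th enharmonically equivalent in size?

No

A minor seventh is 10 semitones but a doubly diminished fifth is 5 semitones — different sizes.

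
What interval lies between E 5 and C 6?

E to C spans six letter names (E-F-G-A-B-C) — that makes it a sixth of some quality.
At 8 semitones, E5→C6 falls one short of a major sixth: minor.

minor sixth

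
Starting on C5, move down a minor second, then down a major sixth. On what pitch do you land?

D4

A minor second down from C5 is B4.
Down a major sixth from B4: D4 (9 semitones down).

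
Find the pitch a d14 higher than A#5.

Counting seven letter names plus an octave up from A lands on G.
A diminished fourteenth spans 21 semitones, so from A#5 the target pitch is G7.

G7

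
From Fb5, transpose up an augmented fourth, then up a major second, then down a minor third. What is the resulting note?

A5

Up an augmented fourth from Fb5: Bb5 (6 semitones up).
Bb5 up a major second → C6 (2 semitones).
Down a minor third from C6: A5 (3 semitones down).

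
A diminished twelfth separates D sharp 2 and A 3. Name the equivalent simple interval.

Subtracting seven from the interval number removes an octave: 12 − 7 = 5.
Quality carries through unchanged, so the simple form is a diminished fifth.

diminished fifth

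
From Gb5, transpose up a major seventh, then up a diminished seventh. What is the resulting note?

Ebb7

A major seventh up from Gb5 is F6.
F6 up a diminished seventh → Ebb7 (9 semitones).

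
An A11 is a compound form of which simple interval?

Take out an octave (7 from the number): 11 − 7 = 4.
So an augmented eleventh is an octave plus an augmented fourth. The quality is unchanged.

augmented fourth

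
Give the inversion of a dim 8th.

Interval numbers invert to sum to nine: 8 + 1 = 9, so an octave inverts to a unison.
And diminished becomes augmented under inversion, so we get an augmented unison.

augmented 1st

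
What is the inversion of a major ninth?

minor seventh

First reduce the compound major ninth to its simple form, a major second.
The rule of nine gives the new number: 9 − 2 = 7, so a second becomes a seventh.
Quality inverts too: major becomes minor. That makes the inversion a minor seventh.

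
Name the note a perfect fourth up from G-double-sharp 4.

C-double-sharp 5

Four letter names up from G: C.
A perfect fourth is 5 semitones; 5 semitones up from G##4 gives C##5.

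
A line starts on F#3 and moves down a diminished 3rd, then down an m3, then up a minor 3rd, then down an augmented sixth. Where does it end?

F#2

F#3 down a diminished third → D##3 (2 semitones).
D##3 down a minor third → B##2 (3 semitones).
A minor third up from B##2 is D##3.
D##3 down an augmented sixth → F#2 (10 semitones).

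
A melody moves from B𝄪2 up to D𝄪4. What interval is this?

B to D spans three letter names (B-C-D), plus an octave: a tenth.
At 15 semitones, B##2→D##4 falls one short of a major tenth: minor.
(Equivalently, a compound minor third: a minor third plus an octave.)

m10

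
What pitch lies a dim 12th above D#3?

Counting five letter names plus an octave up from D lands on A.
A diminished twelfth is 18 semitones; 18 semitones up from D#3 gives A4.

A4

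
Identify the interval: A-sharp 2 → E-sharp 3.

perfect fifth

A to E spans five letter names (A-B-C-D-E): a fifth.
The perfect fifth spans 7 semitones, and A#2 to E#3 is exactly 7 semitones — so this is a perfect fifth.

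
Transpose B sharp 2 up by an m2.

C sharp 3

Two letter names up from B: C.
Moving 1 semitone up from B#2 (the size of a minor second) reaches C#3.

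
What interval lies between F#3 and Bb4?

diminished eleventh

F to B spans four letter names (F-G-A-B), plus an octave — that makes it an eleventh of some quality.
F#3 to Bb4 spans 16 semitones — one semitone narrower than the perfect eleventh (17) — giving a diminished eleventh.
(Equivalently, a compound diminished fourth: a diminished fourth plus an octave.)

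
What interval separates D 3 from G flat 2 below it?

Descending from D3 to Gb2 is the same interval as ascending Gb2 to D3.
G to D spans five letter names (G-A-B-C-D) — that makes it a fifth of some quality.
The perfect fifth is 7 semitones; here we have 8, one semitone wider: augmented.

augmented 5th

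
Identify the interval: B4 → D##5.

augmented third

B to D spans three letter names (B-C-D): a third.
A major third would be 4 semitones; B4 to D##5 is 5, one semitone wider, so the interval is augmented.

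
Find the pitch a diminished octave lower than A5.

The letter stays A (same as the start), shifted an octave down.
Moving 11 semitones down from A5 (the size of a diminished octave) reaches A#4.

A#4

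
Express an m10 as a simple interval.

Subtracting seven from the interval number removes an octave: 10 − 7 = 3.
So a minor tenth is an octave plus a minor third. The quality is unchanged.

minor 3rd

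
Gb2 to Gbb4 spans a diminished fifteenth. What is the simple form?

Subtracting seven from the interval number removes an octave: 15 − 7 = 8.
That makes a diminished fifteenth a compound diminished octave — an octave plus a diminished octave.

diminished 8th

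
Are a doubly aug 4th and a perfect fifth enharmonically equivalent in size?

Yes

A doubly augmented fourth spans 7 semitones, and a perfect fifth also spans 7 semitones — they're enharmonic.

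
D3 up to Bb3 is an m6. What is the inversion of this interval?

Interval numbers invert to sum to nine: 6 + 3 = 9, so a sixth inverts to a third.
The quality also flips — minor becomes major — giving a major third.

major third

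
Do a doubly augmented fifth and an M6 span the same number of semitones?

Yes

Both span 9 semitones: a doubly augmented fifth and a major sixth are the same chromatic distance.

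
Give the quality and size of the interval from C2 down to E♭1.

Descending from C2 to Eb1 is the same interval as ascending Eb1 to C2.
E to C spans six letter names (E-F-G-A-B-C) — that makes it a sixth of some quality.
The major sixth spans 9 semitones, and Eb1 to C2 is exactly 9 semitones — so this is a major sixth.

M6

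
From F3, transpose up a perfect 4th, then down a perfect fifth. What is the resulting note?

A perfect fourth up from F3 is Bb3.
Bb3 down a perfect fifth → Eb3 (7 semitones).

Eb3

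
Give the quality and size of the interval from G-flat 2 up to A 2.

A2

G to A spans two letter names (G-A): a second.
A major second would be 2 semitones; Gb2 to A2 is 3, one semitone wider, so the interval is augmented.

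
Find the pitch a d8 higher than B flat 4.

For an octave the letter name doesn't change: still B, an octave up.
A diminished octave is 11 semitones; 11 semitones up from Bb4 gives Bbb5.

B double-flat 5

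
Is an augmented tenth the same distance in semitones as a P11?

Yes

An augmented tenth = 17 semitones = a perfect eleventh; enharmonically equal.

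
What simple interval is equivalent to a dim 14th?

Subtracting seven from the interval number removes an octave: 14 − 7 = 7.
Quality carries through unchanged, so the simple form is a diminished seventh.

d7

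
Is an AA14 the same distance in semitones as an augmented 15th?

A doubly augmented fourteenth spans 25 semitones, and an augmented fifteenth also spans 25 semitones — they're enharmonic.

Yes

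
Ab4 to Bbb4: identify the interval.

A to B spans two letter names (A-B) — that makes it a second of some quality.
Ab4 to Bbb4 is 1 semitone, a half step short of the major second (2), so this is minor.

minor second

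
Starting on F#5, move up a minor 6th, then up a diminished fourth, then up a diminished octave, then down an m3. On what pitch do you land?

A minor sixth up from F#5 is D6.
Up a diminished fourth from D6: Gb6 (4 semitones up).
Up a diminished octave from Gb6: Gbb7 (11 semitones up).
Down a minor third from Gbb7: Ebb7 (3 semitones down).

Ebb7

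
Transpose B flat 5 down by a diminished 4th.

F sharp 5

Counting four letter names down from B lands on F.
A diminished fourth spans 4 semitones, so from Bb5 the target pitch is F#5.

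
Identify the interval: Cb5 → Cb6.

perfect 8th

C to C is the same letter name, plus an octave: an octave.
Counting semitones, Cb5→Cb6 is 12, which is the perfect octave.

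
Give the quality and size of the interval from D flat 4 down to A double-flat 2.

augmented eleventh

Descending from Db4 to Abb2 is the same interval as ascending Abb2 to Db4.
A to D spans four letter names (A-B-C-D), plus an octave: an eleventh.
The perfect eleventh is 17 semitones; here we have 18, one semitone wider: augmented.
(Equivalently, a compound augmented fourth: an augmented fourth plus an octave.)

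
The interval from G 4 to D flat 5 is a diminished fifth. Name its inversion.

A4

Inverted interval numbers add to nine, so a fifth pairs with a fourth (5 + 4 = 9).
The quality also flips — diminished becomes augmented — giving an augmented fourth.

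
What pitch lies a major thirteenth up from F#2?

D#4

Six letters up from F (plus an octave) reaches D.
A major thirteenth spans 21 semitones, so from F#2 the target pitch is D#4.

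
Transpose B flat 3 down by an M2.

A flat 3

Counting two letter names down from B lands on A.
Moving 2 semitones down from Bb3 (the size of a major second) reaches Ab3.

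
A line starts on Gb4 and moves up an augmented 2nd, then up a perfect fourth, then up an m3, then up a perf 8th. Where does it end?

An augmented second up from Gb4 is A4.
A perfect fourth up from A4 is D5.
Up a minor third from D5: F5 (3 semitones up).
A perfect octave up from F5 is F6.

F6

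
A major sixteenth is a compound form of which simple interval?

Subtracting seven from the interval number removes an octave: 16 − 14 = 2.
That makes a major sixteenth a compound major second — 2 octaves plus a major second.

major 2nd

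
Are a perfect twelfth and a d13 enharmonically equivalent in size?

Yes

A perfect twelfth = 19 semitones = a diminished thirteenth; enharmonically equal.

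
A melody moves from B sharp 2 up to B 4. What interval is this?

B to B is the same letter name, plus 2 octaves: a fifteenth.
The perfect fifteenth is 24 semitones; here we have 23, one semitone narrower: diminished.
(Equivalently, a compound diminished octave: a diminished octave plus an octave.)

d15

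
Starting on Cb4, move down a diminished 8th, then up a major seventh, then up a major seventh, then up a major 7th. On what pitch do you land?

Down a diminished octave from Cb4: C3 (11 semitones down).
C3 up a major seventh → B3 (11 semitones).
B3 up a major seventh → A#4 (11 semitones).
A major seventh up from A#4 is G##5.

G##5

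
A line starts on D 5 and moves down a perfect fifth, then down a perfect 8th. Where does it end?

D5 down a perfect fifth → G4 (7 semitones).
Down a perfect octave from G4: G3 (12 semitones down).

G 3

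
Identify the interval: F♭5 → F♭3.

Descending from Fb5 to Fb3 is the same interval as ascending Fb3 to Fb5.
F to F is the same letter name, plus 2 octaves: a fifteenth.
The perfect fifteenth spans 24 semitones, and Fb3 to Fb5 is exactly 24 semitones — so this is a perfect fifteenth.
(Equivalently, a compound perfect octave: a perfect octave plus an octave.)

perfect 15th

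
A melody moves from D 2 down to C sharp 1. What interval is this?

minor ninth

Descending from D2 to C#1 is the same interval as ascending C#1 to D2.
C to D spans two letter names (C-D), plus an octave, so the interval is some kind of ninth.
At 13 semitones, C#1→D2 falls one short of a major ninth: minor.
(Equivalently, a compound minor second: a minor second plus an octave.)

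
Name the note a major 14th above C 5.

Seven letters up from C (plus an octave) reaches B.
Moving 23 semitones up from C5 (the size of a major fourteenth) reaches B6.

B 6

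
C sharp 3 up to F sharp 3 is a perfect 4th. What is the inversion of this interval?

perfect fifth

Inverted interval numbers add to nine, so a fourth pairs with a fifth (4 + 5 = 9).
The quality also flips — perfect stays perfect — giving a perfect fifth.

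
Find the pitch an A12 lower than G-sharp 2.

C 1

Five letters down from G (plus an octave) reaches C.
An augmented twelfth spans 20 semitones, so from G#2 the target pitch is C1.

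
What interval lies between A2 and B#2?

augmented second

A to B spans two letter names (A-B): a second.
The major second is 2 semitones; here we have 3, one semitone wider: augmented.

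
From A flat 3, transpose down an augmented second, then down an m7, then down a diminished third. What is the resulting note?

An augmented second down from Ab3 is Gbb3.
A minor seventh down from Gbb3 is Abb2.
A diminished third down from Abb2 is F2.

F 2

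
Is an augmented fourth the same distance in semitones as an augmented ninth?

An augmented fourth spans 6 semitones; an augmented ninth spans 15 semitones. They differ by 9.

No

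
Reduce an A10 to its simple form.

Take out an octave (7 from the number): 10 − 7 = 3.
So an augmented tenth is an octave plus an augmented third. The quality is unchanged.

augmented third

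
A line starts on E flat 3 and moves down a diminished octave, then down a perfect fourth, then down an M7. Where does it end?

Eb3 down a diminished octave → E2 (11 semitones).
A perfect fourth down from E2 is B1.
B1 down a major seventh → C1 (11 semitones).

C 1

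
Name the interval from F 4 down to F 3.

Descending from F4 to F3 is the same interval as ascending F3 to F4.
F to F is the same letter name, plus an octave, so the interval is some kind of octave.
F3 to F4 is 12 semitones, matching the perfect octave exactly, so the quality is perfect.

perfect 8th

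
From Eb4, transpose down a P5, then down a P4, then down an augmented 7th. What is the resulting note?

Eb4 down a perfect fifth → Ab3 (7 semitones).
A perfect fourth down from Ab3 is Eb3.
Down an augmented seventh from Eb3: Fbb2 (12 semitones down).

Fbb2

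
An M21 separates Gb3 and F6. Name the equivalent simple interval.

M7

Take out 2 octaves (14 from the number): 21 − 14 = 7.
That makes a major twenty-first a compound major seventh — 2 octaves plus a major seventh.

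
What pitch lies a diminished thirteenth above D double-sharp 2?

The thirteenth's letter: D up six letter names plus an octave → B.
A diminished thirteenth spans 19 semitones, so from D##2 the target pitch is B3.

B 3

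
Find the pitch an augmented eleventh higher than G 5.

C-sharp 7

The eleventh's letter: G up four letter names plus an octave → C.
An augmented eleventh is 18 semitones; 18 semitones up from G5 gives C#7.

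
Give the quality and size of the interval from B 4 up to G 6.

minor thirteenth

B to G spans six letter names (B-C-D-E-F-G), plus an octave — that makes it a thirteenth of some quality.
A major thirteenth would be 21 semitones, but B4 to G6 is 20 — one semitone narrower, making it a minor thirteenth.
(Equivalently, a compound minor sixth: a minor sixth plus an octave.)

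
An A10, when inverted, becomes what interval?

d6

First reduce the compound augmented tenth to its simple form, an augmented third.
The rule of nine gives the new number: 9 − 3 = 6, so a third becomes a sixth.
And augmented becomes diminished under inversion, so we get a diminished sixth.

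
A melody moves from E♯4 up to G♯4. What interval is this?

E to G spans three letter names (E-F-G) — that makes it a third of some quality.
At 3 semitones, E#4→G#4 falls one short of a major third: minor.

m3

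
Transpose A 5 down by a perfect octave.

For an octave the letter name doesn't change: still A, an octave down.
A perfect octave spans 12 semitones, so from A5 the target pitch is A4.

A 4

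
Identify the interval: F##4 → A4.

F to A spans three letter names (F-G-A) — that makes it a third of some quality.
The major third is 4 semitones; here we have 2, two semitones narrower: diminished.

diminished third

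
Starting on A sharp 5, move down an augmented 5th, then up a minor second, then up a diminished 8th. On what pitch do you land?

E double-flat 6

A#5 down an augmented fifth → D5 (8 semitones).
A minor second up from D5 is Eb5.
Up a diminished octave from Eb5: Ebb6 (11 semitones up).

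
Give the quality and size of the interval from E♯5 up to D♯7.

minor fourteenth

E to D spans seven letter names (E-F-G-A-B-C-D), plus an octave: a fourteenth.
At 22 semitones, E#5→D#7 falls one short of a major fourteenth: minor.
(Equivalently, a compound minor seventh: a minor seventh plus an octave.)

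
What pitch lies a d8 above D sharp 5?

D 6

For an octave the letter name doesn't change: still D, an octave up.
A diminished octave spans 11 semitones, so from D#5 the target pitch is D6.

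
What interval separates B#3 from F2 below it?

doubly augmented 11th

Descending from B#3 to F2 is the same interval as ascending F2 to B#3.
F to B spans four letter names (F-G-A-B), plus an octave: an eleventh.
F2 to B#3 spans 19 semitones — two semitones wider than the perfect eleventh (17) — giving a doubly augmented eleventh.
(Equivalently, a compound doubly augmented fourth: a doubly augmented fourth plus an octave.)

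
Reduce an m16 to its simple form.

Subtracting seven from the interval number removes an octave: 16 − 14 = 2.
That makes a minor sixteenth a compound minor second — 2 octaves plus a minor second.

m2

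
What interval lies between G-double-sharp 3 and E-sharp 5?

G to E spans six letter names (G-A-B-C-D-E), plus an octave — that makes it a thirteenth of some quality.
A major thirteenth would be 21 semitones, but G##3 to E#5 is 20 — one semitone narrower, making it a minor thirteenth.
(Equivalently, a compound minor sixth: a minor sixth plus an octave.)

m13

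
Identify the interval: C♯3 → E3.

minor third

C to E spans three letter names (C-D-E), so the interval is some kind of third.
At 3 semitones, C#3→E3 falls one short of a major third: minor.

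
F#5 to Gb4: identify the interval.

Descending from F#5 to Gb4 is the same interval as ascending Gb4 to F#5.
G to F spans seven letter names (G-A-B-C-D-E-F): a seventh.
Gb4 to F#5 spans 12 semitones — one semitone wider than the major seventh (11) — giving an augmented seventh.

augmented 7th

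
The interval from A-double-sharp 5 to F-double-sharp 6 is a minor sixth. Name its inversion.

M3

Interval numbers invert to sum to nine: 6 + 3 = 9, so a sixth inverts to a third.
And minor becomes major under inversion, so we get a major third.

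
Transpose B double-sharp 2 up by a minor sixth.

The sixth takes the letter from B up to G.
A minor sixth spans 8 semitones, so from B##2 the target pitch is G##3.

G double-sharp 3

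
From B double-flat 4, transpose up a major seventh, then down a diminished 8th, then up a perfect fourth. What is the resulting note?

D 5

Bbb4 up a major seventh → Ab5 (11 semitones).
A diminished octave down from Ab5 is A4.
A4 up a perfect fourth → D5 (5 semitones).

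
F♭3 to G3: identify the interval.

F to G spans two letter names (F-G): a second.
The major second is 2 semitones; here we have 3, one semitone wider: augmented.

augmented second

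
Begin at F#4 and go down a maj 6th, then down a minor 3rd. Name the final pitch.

F#4 down a major sixth → A3 (9 semitones).
Down a minor third from A3: F#3 (3 semitones down).

F#3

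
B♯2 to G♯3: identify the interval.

minor 6th

B to G spans six letter names (B-C-D-E-F-G): a sixth.
B#2 to G#3 is 8 semitones, a half step short of the major sixth (9), so this is minor.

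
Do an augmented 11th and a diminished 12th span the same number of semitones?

Yes

Both span 18 semitones: an augmented eleventh and a diminished twelfth are the same chromatic distance.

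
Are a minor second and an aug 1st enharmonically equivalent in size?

Both span 1 semitone: a minor second and an augmented unison are the same chromatic distance.

Yes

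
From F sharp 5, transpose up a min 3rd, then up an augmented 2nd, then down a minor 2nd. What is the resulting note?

Up a minor third from F#5: A5 (3 semitones up).
A5 up an augmented second → B#5 (3 semitones).
A minor second down from B#5 is A##5.

A double-sharp 5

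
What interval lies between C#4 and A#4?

M6

C to A spans six letter names (C-D-E-F-G-A), so the interval is some kind of sixth.
C#4 to A#4 is 9 semitones, matching the major sixth exactly, so the quality is major.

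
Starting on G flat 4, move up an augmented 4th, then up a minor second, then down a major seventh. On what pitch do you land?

Gb4 up an augmented fourth → C5 (6 semitones).
Up a minor second from C5: Db5 (1 semitone up).
A major seventh down from Db5 is Ebb4.

E double-flat 4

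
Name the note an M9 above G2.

A3

Two letters up from G (plus an octave) reaches A.
Moving 14 semitones up from G2 (the size of a major ninth) reaches A3.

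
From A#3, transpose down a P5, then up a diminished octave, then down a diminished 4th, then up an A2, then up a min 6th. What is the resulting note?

Down a perfect fifth from A#3: D#3 (7 semitones down).
A diminished octave up from D#3 is D4.
Down a diminished fourth from D4: A#3 (4 semitones down).
A#3 up an augmented second → B##3 (3 semitones).
A minor sixth up from B##3 is G##4.

G##4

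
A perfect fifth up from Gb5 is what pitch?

Five letter names up from G: D.
Moving 7 semitones up from Gb5 (the size of a perfect fifth) reaches Db6.

Db6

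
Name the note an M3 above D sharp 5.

F double-sharp 5

Counting three letter names up from D lands on F.
A major third is 4 semitones; 4 semitones up from D#5 gives F##5.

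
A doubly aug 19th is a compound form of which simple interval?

doubly augmented fifth

Each octave removed subtracts seven from the number: 19 − 14 = 5.
So a doubly augmented nineteenth is 2 octaves plus a doubly augmented fifth. The quality is unchanged.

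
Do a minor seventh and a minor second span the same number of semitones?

No

10 semitones (minor seventh) vs 1 semitone (minor second): not equal.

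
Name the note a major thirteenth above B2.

The thirteenth's letter: B up six letter names plus an octave → G.
A major thirteenth is 21 semitones; 21 semitones up from B2 gives G#4.

G#4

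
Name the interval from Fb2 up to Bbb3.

perfect eleventh

F to B spans four letter names (F-G-A-B), plus an octave: an eleventh.
Fb2 to Bbb3 is 17 semitones, matching the perfect eleventh exactly, so the quality is perfect.
(Equivalently, a compound perfect fourth: a perfect fourth plus an octave.)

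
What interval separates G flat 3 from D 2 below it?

Descending from Gb3 to D2 is the same interval as ascending D2 to Gb3.
D to G spans four letter names (D-E-F-G), plus an octave — that makes it an eleventh of some quality.
D2 to Gb3 spans 16 semitones — one semitone narrower than the perfect eleventh (17) — giving a diminished eleventh.
(Equivalently, a compound diminished fourth: a diminished fourth plus an octave.)

d11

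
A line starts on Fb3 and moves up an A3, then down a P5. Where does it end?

Fb3 up an augmented third → A3 (5 semitones).
A3 down a perfect fifth → D3 (7 semitones).

D3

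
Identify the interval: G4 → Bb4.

G to B spans three letter names (G-A-B), so the interval is some kind of third.
At 3 semitones, G4→Bb4 falls one short of a major third: minor.

minor third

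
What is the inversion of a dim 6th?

Interval numbers invert to sum to nine: 6 + 3 = 9, so a sixth inverts to a third.
And diminished becomes augmented under inversion, so we get an augmented third.

augmented third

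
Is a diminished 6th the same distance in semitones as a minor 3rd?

A diminished sixth spans 7 semitones; a minor third spans 3 semitones. They differ by 4.

No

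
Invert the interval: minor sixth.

The rule of nine gives the new number: 9 − 6 = 3, so a sixth becomes a third.
And minor becomes major under inversion, so we get a major third.

M3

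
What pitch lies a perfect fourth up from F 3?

Four letter names up from F: B.
Moving 5 semitones up from F3 (the size of a perfect fourth) reaches Bb3.

B flat 3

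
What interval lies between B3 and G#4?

major 6th

B to G spans six letter names (B-C-D-E-F-G) — that makes it a sixth of some quality.
The major sixth spans 9 semitones, and B3 to G#4 is exactly 9 semitones — so this is a major sixth.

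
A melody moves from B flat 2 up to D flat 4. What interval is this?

B to D spans three letter names (B-C-D), plus an octave — that makes it a tenth of some quality.
Bb2 to Db4 is 15 semitones, a half step short of the major tenth (16), so this is minor.
(Equivalently, a compound minor third: a minor third plus an octave.)

minor 10th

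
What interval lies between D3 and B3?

D to B spans six letter names (D-E-F-G-A-B): a sixth.
The major sixth spans 9 semitones, and D3 to B3 is exactly 9 semitones — so this is a major sixth.

major sixth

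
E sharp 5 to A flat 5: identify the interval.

doubly diminished 4th

E to A spans four letter names (E-F-G-A), so the interval is some kind of fourth.
E#5 to Ab5 spans 3 semitones — two semitones narrower than the perfect fourth (5) — giving a doubly diminished fourth.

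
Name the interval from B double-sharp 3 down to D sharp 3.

Descending from B##3 to D#3 is the same interval as ascending D#3 to B##3.
D to B spans six letter names (D-E-F-G-A-B) — that makes it a sixth of some quality.
A major sixth would be 9 semitones; D#3 to B##3 is 10, one semitone wider, so the interval is augmented.

augmented 6th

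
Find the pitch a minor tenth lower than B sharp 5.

The tenth's letter: B down three letter names plus an octave → G.
Moving 15 semitones down from B#5 (the size of a minor tenth) reaches G##4.

G double-sharp 4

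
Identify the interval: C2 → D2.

C to D spans two letter names (C-D): a second.
Counting semitones, C2→D2 is 2, which is the major second.

major second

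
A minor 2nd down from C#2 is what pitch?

The second takes the letter from C down to B.
A minor second is 1 semitone; 1 semitone down from C#2 gives B#1.

B#1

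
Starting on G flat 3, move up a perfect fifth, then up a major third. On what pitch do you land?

Gb3 up a perfect fifth → Db4 (7 semitones).
A major third up from Db4 is F4.

F 4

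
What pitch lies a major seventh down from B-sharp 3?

C-sharp 3

The seventh takes the letter from B down to C.
Moving 11 semitones down from B#3 (the size of a major seventh) reaches C#3.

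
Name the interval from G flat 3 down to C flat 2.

perfect twelfth

Descending from Gb3 to Cb2 is the same interval as ascending Cb2 to Gb3.
C to G spans five letter names (C-D-E-F-G), plus an octave: a twelfth.
The perfect twelfth spans 19 semitones, and Cb2 to Gb3 is exactly 19 semitones — so this is a perfect twelfth.
(Equivalently, a compound perfect fifth: a perfect fifth plus an octave.)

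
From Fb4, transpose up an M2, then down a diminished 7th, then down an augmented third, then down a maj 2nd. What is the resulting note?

Ebb3

Up a major second from Fb4: Gb4 (2 semitones up).
Gb4 down a diminished seventh → A3 (9 semitones).
An augmented third down from A3 is Fb3.
Fb3 down a major second → Ebb3 (2 semitones).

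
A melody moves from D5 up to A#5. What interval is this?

augmented fifth

D to A spans five letter names (D-E-F-G-A), so the interval is some kind of fifth.
The perfect fifth is 7 semitones; here we have 8, one semitone wider: augmented.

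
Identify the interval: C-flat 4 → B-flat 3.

minor second

Descending from Cb4 to Bb3 is the same interval as ascending Bb3 to Cb4.
B to C spans two letter names (B-C), so the interval is some kind of second.
A major second would be 2 semitones, but Bb3 to Cb4 is 1 — one semitone narrower, making it a minor second.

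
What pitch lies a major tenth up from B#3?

D##5

The tenth's letter: B up three letter names plus an octave → D.
A major tenth is 16 semitones; 16 semitones up from B#3 gives D##5.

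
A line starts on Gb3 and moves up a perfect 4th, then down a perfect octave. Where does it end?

Cb3

A perfect fourth up from Gb3 is Cb4.
Cb4 down a perfect octave → Cb3 (12 semitones).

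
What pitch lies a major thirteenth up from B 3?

G sharp 5

Six letters up from B (plus an octave) reaches G.
Moving 21 semitones up from B3 (the size of a major thirteenth) reaches G#5.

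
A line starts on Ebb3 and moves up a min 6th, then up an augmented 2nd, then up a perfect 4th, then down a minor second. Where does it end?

A minor sixth up from Ebb3 is Cbb4.
Cbb4 up an augmented second → Db4 (3 semitones).
Db4 up a perfect fourth → Gb4 (5 semitones).
Gb4 down a minor second → F4 (1 semitone).

F4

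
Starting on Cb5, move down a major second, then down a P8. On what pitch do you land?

Down a major second from Cb5: Bbb4 (2 semitones down).
A perfect octave down from Bbb4 is Bbb3.

Bbb3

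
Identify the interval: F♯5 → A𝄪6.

F to A spans three letter names (F-G-A), plus an octave — that makes it a tenth of some quality.
F#5 to A##6 spans 17 semitones — one semitone wider than the major tenth (16) — giving an augmented tenth.
(Equivalently, a compound augmented third: an augmented third plus an octave.)

augmented 10th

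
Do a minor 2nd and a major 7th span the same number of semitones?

A minor second spans 1 semitone; a major seventh spans 11 semitones. They differ by 10.

No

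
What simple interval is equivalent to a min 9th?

minor 2nd

Each octave removed subtracts seven from the number: 9 − 7 = 2.
Quality carries through unchanged, so the simple form is a minor second.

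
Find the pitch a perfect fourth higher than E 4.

The fourth takes the letter from E up to A.
Moving 5 semitones up from E4 (the size of a perfect fourth) reaches A4.

A 4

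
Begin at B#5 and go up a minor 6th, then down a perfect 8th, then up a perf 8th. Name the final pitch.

A minor sixth up from B#5 is G#6.
A perfect octave down from G#6 is G#5.
G#5 up a perfect octave → G#6 (12 semitones).

G#6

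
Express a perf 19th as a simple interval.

perfect fifth

Each octave removed subtracts seven from the number: 19 − 14 = 5.
That makes a perfect nineteenth a compound perfect fifth — 2 octaves plus a perfect fifth.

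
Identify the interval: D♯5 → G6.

D to G spans four letter names (D-E-F-G), plus an octave — that makes it an eleventh of some quality.
D#5 to G6 spans 16 semitones — one semitone narrower than the perfect eleventh (17) — giving a diminished eleventh.
(Equivalently, a compound diminished fourth: a diminished fourth plus an octave.)

diminished eleventh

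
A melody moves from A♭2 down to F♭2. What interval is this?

major 3rd

Descending from Ab2 to Fb2 is the same interval as ascending Fb2 to Ab2.
F to A spans three letter names (F-G-A) — that makes it a third of some quality.
Counting semitones, Fb2→Ab2 is 4, which is the major third.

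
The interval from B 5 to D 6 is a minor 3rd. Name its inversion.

major 6th

The rule of nine gives the new number: 9 − 3 = 6, so a third becomes a sixth.
And minor becomes major under inversion, so we get a major sixth.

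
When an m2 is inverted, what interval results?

major 7th

Interval numbers invert to sum to nine: 2 + 7 = 9, so a second inverts to a seventh.
Quality inverts too: minor becomes major. That makes the inversion a major seventh.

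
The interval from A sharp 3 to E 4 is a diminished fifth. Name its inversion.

augmented 4th

Interval numbers invert to sum to nine: 5 + 4 = 9, so a fifth inverts to a fourth.
Quality inverts too: diminished becomes augmented. That makes the inversion an augmented fourth.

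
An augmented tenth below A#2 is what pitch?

F1

Counting three letter names plus an octave down from A lands on F.
An augmented tenth spans 17 semitones, so from A#2 the target pitch is F1.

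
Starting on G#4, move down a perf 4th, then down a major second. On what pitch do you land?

A perfect fourth down from G#4 is D#4.
A major second down from D#4 is C#4.

C#4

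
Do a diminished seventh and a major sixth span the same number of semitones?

A diminished seventh = 9 semitones = a major sixth; enharmonically equal.

Yes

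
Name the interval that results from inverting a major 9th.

First reduce the compound major ninth to its simple form, a major second.
Inverted interval numbers add to nine, so a second pairs with a seventh (2 + 7 = 9).
Quality inverts too: major becomes minor. That makes the inversion a minor seventh.

m7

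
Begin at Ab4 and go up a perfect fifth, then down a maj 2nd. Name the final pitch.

Up a perfect fifth from Ab4: Eb5 (7 semitones up).
Down a major second from Eb5: Db5 (2 semitones down).

Db5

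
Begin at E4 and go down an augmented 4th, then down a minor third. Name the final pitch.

G3

E4 down an augmented fourth → Bb3 (6 semitones).
Bb3 down a minor third → G3 (3 semitones).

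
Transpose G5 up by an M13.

E7

The thirteenth's letter: G up six letter names plus an octave → E.
Moving 21 semitones up from G5 (the size of a major thirteenth) reaches E7.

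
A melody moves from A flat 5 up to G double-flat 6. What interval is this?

diminished seventh

A to G spans seven letter names (A-B-C-D-E-F-G): a seventh.
The major seventh is 11 semitones; here we have 9, two semitones narrower: diminished.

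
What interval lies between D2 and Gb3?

D to G spans four letter names (D-E-F-G), plus an octave: an eleventh.
The perfect eleventh is 17 semitones; here we have 16, one semitone narrower: diminished.
(Equivalently, a compound diminished fourth: a diminished fourth plus an octave.)

diminished eleventh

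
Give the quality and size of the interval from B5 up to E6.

perfect fourth

B to E spans four letter names (B-C-D-E) — that makes it a fourth of some quality.
The perfect fourth spans 5 semitones, and B5 to E6 is exactly 5 semitones — so this is a perfect fourth.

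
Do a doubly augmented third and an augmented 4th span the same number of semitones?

Yes

Both span 6 semitones: a doubly augmented third and an augmented fourth are the same chromatic distance.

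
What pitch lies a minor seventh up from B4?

A5

Seven letter names up from B: A.
A minor seventh spans 10 semitones, so from B4 the target pitch is A5.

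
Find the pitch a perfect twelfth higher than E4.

Five letters up from E (plus an octave) reaches B.
A perfect twelfth spans 19 semitones, so from E4 the target pitch is B5.

B5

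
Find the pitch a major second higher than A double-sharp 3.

Two letter names up from A: B.
A major second is 2 semitones; 2 semitones up from A##3 gives B##3.

B double-sharp 3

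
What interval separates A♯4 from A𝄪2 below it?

Descending from A#4 to A##2 is the same interval as ascending A##2 to A#4.
A to A is the same letter name, plus 2 octaves, so the interval is some kind of fifteenth.
A perfect fifteenth would be 24 semitones; A##2 to A#4 is 23, one semitone narrower, so the interval is diminished.
(Equivalently, a compound diminished octave: a diminished octave plus an octave.)

diminished fifteenth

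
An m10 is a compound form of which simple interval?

Each octave removed subtracts seven from the number: 10 − 7 = 3.
So a minor tenth is an octave plus a minor third. The quality is unchanged.

minor 3rd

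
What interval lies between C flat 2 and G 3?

A12

C to G spans five letter names (C-D-E-F-G), plus an octave: a twelfth.
A perfect twelfth would be 19 semitones; Cb2 to G3 is 20, one semitone wider, so the interval is augmented.
(Equivalently, a compound augmented fifth: an augmented fifth plus an octave.)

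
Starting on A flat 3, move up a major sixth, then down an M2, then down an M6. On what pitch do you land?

G flat 3

Up a major sixth from Ab3: F4 (9 semitones up).
F4 down a major second → Eb4 (2 semitones).
Down a major sixth from Eb4: Gb3 (9 semitones down).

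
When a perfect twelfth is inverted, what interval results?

First reduce the compound perfect twelfth to its simple form, a perfect fifth.
The rule of nine gives the new number: 9 − 5 = 4, so a fifth becomes a fourth.
The quality also flips — perfect stays perfect — giving a perfect fourth.

P4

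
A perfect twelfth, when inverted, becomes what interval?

perfect fourth

First reduce the compound perfect twelfth to its simple form, a perfect fifth.
Inverted interval numbers add to nine, so a fifth pairs with a fourth (5 + 4 = 9).
Quality inverts too: perfect stays perfect. That makes the inversion a perfect fourth.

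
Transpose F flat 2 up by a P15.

A fifteenth keeps the letter name F, two octaves up from F.
A perfect fifteenth is 24 semitones; 24 semitones up from Fb2 gives Fb4.

F flat 4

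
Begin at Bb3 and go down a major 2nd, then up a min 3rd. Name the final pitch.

Cb4

A major second down from Bb3 is Ab3.
Up a minor third from Ab3: Cb4 (3 semitones up).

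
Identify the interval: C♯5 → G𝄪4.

Descending from C#5 to G##4 is the same interval as ascending G##4 to C#5.
G to C spans four letter names (G-A-B-C) — that makes it a fourth of some quality.
The perfect fourth is 5 semitones; here we have 4, one semitone narrower: diminished.

d4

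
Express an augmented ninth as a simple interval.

augmented 2nd

Subtracting seven from the interval number removes an octave: 9 − 7 = 2.
That makes an augmented ninth a compound augmented second — an octave plus an augmented second.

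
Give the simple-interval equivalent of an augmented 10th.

Each octave removed subtracts seven from the number: 10 − 7 = 3.
Quality carries through unchanged, so the simple form is an augmented third.

augmented third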